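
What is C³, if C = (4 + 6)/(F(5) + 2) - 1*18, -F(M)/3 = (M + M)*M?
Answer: -2389979753/405224 ≈ -5897.9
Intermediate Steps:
F(M) = -6*M² (F(M) = -3*(M + M)*M = -3*2*M*M = -6*M²)
C = -1337/74 (C = (4 + 6)/(-6*5² + 2) - 1*18 = 10/(-6*25 + 2) - 18 = 10/(-150 + 2) - 18 = 10/(-148) - 18 = 10*(-1/148) - 18 = -5/74 - 18 = -1337/74 ≈ -18.068)
C³ = (-1337/74)³ = -2389979753/405224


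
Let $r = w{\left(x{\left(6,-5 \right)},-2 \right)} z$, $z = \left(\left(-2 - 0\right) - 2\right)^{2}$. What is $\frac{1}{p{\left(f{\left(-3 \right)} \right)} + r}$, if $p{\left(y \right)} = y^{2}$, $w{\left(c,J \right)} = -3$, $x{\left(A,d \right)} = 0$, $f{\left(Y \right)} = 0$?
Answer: $- \frac{1}{48} \approx -0.020833$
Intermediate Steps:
$z = 16$ ($z = \left(\left(-2 + 0\right) - 2\right)^{2} = \left(-2 - 2\right)^{2} = \left(-4\right)^{2} = 16$)
$r = -48$ ($r = \left(-3\right) 16 = -48$)
$\frac{1}{p{\left(f{\left(-3 \right)} \right)} + r} = \frac{1}{0^{2} - 48} = \frac{1}{0 - 48} = \frac{1}{-48} = - \frac{1}{48}$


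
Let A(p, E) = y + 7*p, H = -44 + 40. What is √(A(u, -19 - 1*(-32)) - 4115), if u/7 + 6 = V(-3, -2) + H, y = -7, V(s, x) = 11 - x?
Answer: 5*I*√159 ≈ 63.048*I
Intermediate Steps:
H = -4
u = 21 (u = -42 + 7*((11 - 1*(-2)) - 4) = -42 + 7*((11 + 2) - 4) = -42 + 7*(13 - 4) = -42 + 7*9 = -42 + 63 = 21)
A(p, E) = -7 + 7*p
√(A(u, -19 - 1*(-32)) - 4115) = √((-7 + 7*21) - 4115) = √((-7 + 147) - 4115) = √(140 - 4115) = √(-3975) = 5*I*√159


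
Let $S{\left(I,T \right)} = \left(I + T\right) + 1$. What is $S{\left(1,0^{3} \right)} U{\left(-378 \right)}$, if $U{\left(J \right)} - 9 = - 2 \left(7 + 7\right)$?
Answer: $-38$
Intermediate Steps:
$U{\left(J \right)} = -19$ ($U{\left(J \right)} = 9 - 2 \left(7 + 7\right) = 9 - 28 = -19$)
$S{\left(I,T \right)} = 1 + I + T$
$S{\left(1,0^{3} \right)} U{\left(-378 \right)} = \left(1 + 1 + 0^{3}\right) \left(-19\right) = \left(1 + 1 + 0\right) \left(-19\right) = 2 \left(-19\right) = -38$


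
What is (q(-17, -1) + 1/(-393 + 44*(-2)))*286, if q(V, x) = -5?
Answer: -52932/37 ≈ -1430.6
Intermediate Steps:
(q(-17, -1) + 1/(-393 + 44*(-2)))*286 = (-5 + 1/(-393 + 44*(-2)))*286 = (-5 + 1/(-393 - 88))*286 = (-5 + 1/(-481))*286 = (-5 - 1/481)*286 = -2406/481*286 = -52932/37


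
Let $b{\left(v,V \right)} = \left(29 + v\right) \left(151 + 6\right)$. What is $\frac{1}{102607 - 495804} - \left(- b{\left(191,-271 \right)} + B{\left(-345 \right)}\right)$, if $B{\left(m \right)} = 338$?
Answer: $\frac{13448123793}{393197} \approx 34202.0$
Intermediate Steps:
$b{\left(v,V \right)} = 4553 + 157 v$ ($b{\left(v,V \right)} = \left(29 + v\right) 157 = 4553 + 157 v$)
$\frac{1}{102607 - 495804} - \left(- b{\left(191,-271 \right)} + B{\left(-345 \right)}\right) = \frac{1}{102607 - 495804} + \left(\left(4553 + 157 \cdot 191\right) - 338\right) = \frac{1}{-393197} + \left(\left(4553 + 29987\right) - 338\right) = - \frac{1}{393197} + \left(34540 - 338\right) = - \frac{1}{393197} + 34202 = \frac{13448123793}{393197}$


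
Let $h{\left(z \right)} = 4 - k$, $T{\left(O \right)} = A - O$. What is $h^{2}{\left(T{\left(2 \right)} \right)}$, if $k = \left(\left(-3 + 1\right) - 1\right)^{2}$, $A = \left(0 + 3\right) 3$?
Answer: $25$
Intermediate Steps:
$A = 9$ ($A = 3 \cdot 3 = 9$)
$T{\left(O \right)} = 9 - O$
$k = 9$ ($k = \left(-2 - 1\right)^{2} = \left(-3\right)^{2} = 9$)
$h{\left(z \right)} = -5$ ($h{\left(z \right)} = 4 - 9 = -5$)
$h^{2}{\left(T{\left(2 \right)} \right)} = \left(-5\right)^{2} = 25$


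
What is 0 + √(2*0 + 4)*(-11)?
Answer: -22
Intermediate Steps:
0 + √(2*0 + 4)*(-11) = 0 + √(0 + 4)*(-11) = 0 + √4*(-11) = 0 + 2*(-11) = 0 - 22 = -22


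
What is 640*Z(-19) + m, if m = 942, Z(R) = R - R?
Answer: 942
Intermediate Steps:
Z(R) = 0
640*Z(-19) + m = 640*0 + 942 = 0 + 942 = 942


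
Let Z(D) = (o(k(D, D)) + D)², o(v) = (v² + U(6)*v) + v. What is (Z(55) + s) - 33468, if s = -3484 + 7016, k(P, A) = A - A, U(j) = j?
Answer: -26911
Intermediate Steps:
k(P, A) = 0
o(v) = v² + 7*v (o(v) = (v² + 6*v) + v = v² + 7*v)
s = 3532
Z(D) = D² (Z(D) = (0*(7 + 0) + D)² = (0*7 + D)² = (0 + D)² = D²)
(Z(55) + s) - 33468 = (55² + 3532) - 33468 = (3025 + 3532) - 33468 = 6557 - 33468 = -26911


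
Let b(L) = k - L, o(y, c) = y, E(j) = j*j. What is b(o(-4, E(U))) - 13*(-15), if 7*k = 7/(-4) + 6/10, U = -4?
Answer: 27837/140 ≈ 198.84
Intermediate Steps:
E(j) = j²
k = -23/140 (k = (7/(-4) + 6/10)/7 = (7*(-¼) + 6*(⅒))/7 = (-7/4 + ⅗)/7 = (⅐)*(-23/20) = -23/140 ≈ -0.16429)
b(L) = -23/140 - L
b(o(-4, E(U))) - 13*(-15) = (-23/140 - 1*(-4)) - 13*(-15) = (-23/140 + 4) + 195 = 537/140 + 195 = 27837/140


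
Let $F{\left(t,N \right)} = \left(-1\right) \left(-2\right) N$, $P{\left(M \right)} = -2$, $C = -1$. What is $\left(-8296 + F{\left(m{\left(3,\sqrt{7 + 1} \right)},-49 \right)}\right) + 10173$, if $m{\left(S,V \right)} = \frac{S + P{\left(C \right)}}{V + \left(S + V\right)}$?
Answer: $1779$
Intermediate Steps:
$m{\left(S,V \right)} = \frac{-2 + S}{S + 2 V}$ ($m{\left(S,V \right)} = \frac{S - 2}{V + \left(S + V\right)} = \frac{-2 + S}{S + 2 V}$)
$F{\left(t,N \right)} = 2 N$
$\left(-8296 + F{\left(m{\left(3,\sqrt{7 + 1} \right)},-49 \right)}\right) + 10173 = \left(-8296 + 2 \left(-49\right)\right) + 10173 = \left(-8296 - 98\right) + 10173 = -8394 + 10173 = 1779$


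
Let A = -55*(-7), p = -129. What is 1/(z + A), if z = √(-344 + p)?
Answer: 35/13518 - I*√473/148698 ≈ 0.0025891 - 0.00014626*I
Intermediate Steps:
A = 385
z = I*√473 (z = √(-344 - 129) = √(-473) = I*√473 ≈ 21.749*I)
1/(z + A) = 1/(I*√473 + 385) = 1/(385 + I*√473)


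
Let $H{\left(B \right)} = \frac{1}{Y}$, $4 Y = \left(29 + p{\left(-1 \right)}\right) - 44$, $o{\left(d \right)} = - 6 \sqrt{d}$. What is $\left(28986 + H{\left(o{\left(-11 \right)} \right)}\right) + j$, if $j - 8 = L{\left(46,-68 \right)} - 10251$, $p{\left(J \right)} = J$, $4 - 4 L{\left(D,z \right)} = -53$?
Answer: $18757$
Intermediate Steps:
$L{\left(D,z \right)} = \frac{57}{4}$ ($L{\left(D,z \right)} = 1 - - \frac{53}{4} = 1 + \frac{53}{4} = \frac{57}{4}$)
$Y = -4$ ($Y = \frac{\left(29 - 1\right) - 44}{4} = \frac{28 - 44}{4} = \frac{1}{4} \left(-16\right) = -4$)
$j = - \frac{40915}{4}$ ($j = 8 + \left(\frac{57}{4} - 10251\right) = 8 - \frac{40947}{4} = - \frac{40915}{4} \approx -10229.0$)
$H{\left(B \right)} = - \frac{1}{4}$ ($H{\left(B \right)} = \frac{1}{-4} = - \frac{1}{4}$)
$\left(28986 + H{\left(o{\left(-11 \right)} \right)}\right) + j = \left(28986 - \frac{1}{4}\right) - \frac{40915}{4} = \frac{115943}{4} - \frac{40915}{4} = 18757$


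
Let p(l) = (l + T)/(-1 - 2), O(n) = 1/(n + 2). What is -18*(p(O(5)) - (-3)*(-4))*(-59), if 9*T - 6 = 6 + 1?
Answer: -279424/21 ≈ -13306.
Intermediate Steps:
O(n) = 1/(2 + n)
T = 13/9 (T = ⅔ + (6 + 1)/9 = ⅔ + (⅑)*7 = ⅔ + 7/9 = 13/9 ≈ 1.4444)
p(l) = -13/27 - l/3 (p(l) = (l + 13/9)/(-1 - 2) = (13/9 + l)/(-3) = (13/9 + l)*(-⅓) = -13/27 - l/3)
-18*(p(O(5)) - (-3)*(-4))*(-59) = -18*((-13/27 - 1/(3*(2 + 5))) - (-3)*(-4))*(-59) = -18*((-13/27 - ⅓/7) - 1*12)*(-59) = -18*((-13/27 - ⅓*⅐) - 12)*(-59) = -18*((-13/27 - 1/21) - 12)*(-59) = -18*(-100/189 - 12)*(-59) = -18*(-2368/189)*(-59) = (4736/21)*(-59) = -279424/21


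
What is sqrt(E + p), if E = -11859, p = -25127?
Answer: I*sqrt(36986) ≈ 192.32*I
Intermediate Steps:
sqrt(E + p) = sqrt(-11859 - 25127) = sqrt(-36986) = I*sqrt(36986)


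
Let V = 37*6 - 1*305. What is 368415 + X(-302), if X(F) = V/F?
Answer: 111261413/302 ≈ 3.6842e+5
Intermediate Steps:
V = -83 (V = 222 - 305 = -83)
X(F) = -83/F
368415 + X(-302) = 368415 - 83/(-302) = 368415 - 83*(-1/302) = 368415 + 83/302 = 111261413/302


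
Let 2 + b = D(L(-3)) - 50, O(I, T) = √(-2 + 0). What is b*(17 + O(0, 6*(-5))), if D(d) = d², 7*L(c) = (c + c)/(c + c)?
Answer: -43299/49 - 2547*I*√2/49 ≈ -883.65 - 73.51*I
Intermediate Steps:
L(c) = ⅐ (L(c) = ((c + c)/(c + c))/7 = ((2*c)/((2*c)))/7 = ((2*c)*(1/(2*c)))/7 = (⅐)*1 = ⅐)
O(I, T) = I*√2 (O(I, T) = √(-2) = I*√2)
b = -2547/49 (b = -2 + ((⅐)² - 50) = -2 + (1/49 - 50) = -2 - 2449/49 = -2547/49 ≈ -51.980)
b*(17 + O(0, 6*(-5))) = -2547*(17 + I*√2)/49 = -43299/49 - 2547*I*√2/49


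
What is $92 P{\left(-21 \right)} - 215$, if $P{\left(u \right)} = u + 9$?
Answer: $-1319$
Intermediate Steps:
$P{\left(u \right)} = 9 + u$
$92 P{\left(-21 \right)} - 215 = 92 \left(9 - 21\right) - 215 = 92 \left(-12\right) - 215 = -1104 - 215 = -1319$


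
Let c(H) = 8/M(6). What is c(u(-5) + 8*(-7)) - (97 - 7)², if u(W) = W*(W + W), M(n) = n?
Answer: -24296/3 ≈ -8098.7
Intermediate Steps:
u(W) = 2*W² (u(W) = W*(2*W) = 2*W²)
c(H) = 4/3 (c(H) = 8/6 = (⅙)*8 = 4/3)
c(u(-5) + 8*(-7)) - (97 - 7)² = 4/3 - (97 - 7)² = 4/3 - 1*90² = 4/3 - 1*8100 = 4/3 - 8100 = -24296/3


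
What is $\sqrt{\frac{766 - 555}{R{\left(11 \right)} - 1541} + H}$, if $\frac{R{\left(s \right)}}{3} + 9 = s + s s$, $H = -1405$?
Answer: $\frac{i \sqrt{482533203}}{586} \approx 37.486 i$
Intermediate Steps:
$R{\left(s \right)} = -27 + 3 s + 3 s^{2}$ ($R{\left(s \right)} = -27 + 3 \left(s + s s\right) = -27 + 3 \left(s + s^{2}\right) = -27 + \left(3 s + 3 s^{2}\right) = -27 + 3 s + 3 s^{2}$)
$\sqrt{\frac{766 - 555}{R{\left(11 \right)} - 1541} + H} = \sqrt{\frac{766 - 555}{\left(-27 + 3 \cdot 11 + 3 \cdot 11^{2}\right) - 1541} - 1405} = \sqrt{\frac{211}{\left(-27 + 33 + 3 \cdot 121\right) - 1541} - 1405} = \sqrt{\frac{211}{\left(-27 + 33 + 363\right) - 1541} - 1405} = \sqrt{\frac{211}{369 - 1541} - 1405} = \sqrt{\frac{211}{-1172} - 1405} = \sqrt{211 \left(- \frac{1}{1172}\right) - 1405} = \sqrt{- \frac{211}{1172} - 1405} = \sqrt{- \frac{1646871}{1172}} = \frac{i \sqrt{482533203}}{586}$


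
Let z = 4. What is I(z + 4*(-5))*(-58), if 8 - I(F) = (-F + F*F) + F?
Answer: 14384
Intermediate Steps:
I(F) = 8 - F**2 (I(F) = 8 - ((-F + F*F) + F) = 8 - ((-F + F**2) + F) = 8 - ((F**2 - F) + F) = 8 - F**2)
I(z + 4*(-5))*(-58) = (8 - (4 + 4*(-5))**2)*(-58) = (8 - (4 - 20)**2)*(-58) = (8 - 1*(-16)**2)*(-58) = (8 - 1*256)*(-58) = (8 - 256)*(-58) = -248*(-58) = 14384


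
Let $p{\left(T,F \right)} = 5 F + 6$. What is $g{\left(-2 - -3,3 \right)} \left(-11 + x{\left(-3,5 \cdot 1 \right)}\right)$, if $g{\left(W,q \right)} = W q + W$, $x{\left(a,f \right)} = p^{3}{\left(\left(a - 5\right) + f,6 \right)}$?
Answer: $186580$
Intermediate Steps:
$p{\left(T,F \right)} = 6 + 5 F$
$x{\left(a,f \right)} = 46656$ ($x{\left(a,f \right)} = \left(6 + 5 \cdot 6\right)^{3} = \left(6 + 30\right)^{3} = 36^{3} = 46656$)
$g{\left(W,q \right)} = W + W q$
$g{\left(-2 - -3,3 \right)} \left(-11 + x{\left(-3,5 \cdot 1 \right)}\right) = \left(-2 - -3\right) \left(1 + 3\right) \left(-11 + 46656\right) = \left(-2 + 3\right) 4 \cdot 46645 = 1 \cdot 4 \cdot 46645 = 4 \cdot 46645 = 186580$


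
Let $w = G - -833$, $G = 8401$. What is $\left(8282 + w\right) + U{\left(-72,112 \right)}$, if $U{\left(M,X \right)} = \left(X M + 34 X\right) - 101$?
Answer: $13159$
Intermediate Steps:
$w = 9234$ ($w = 8401 - -833 = 8401 + 833 = 9234$)
$U{\left(M,X \right)} = -101 + 34 X + M X$ ($U{\left(M,X \right)} = \left(M X + 34 X\right) - 101 = \left(34 X + M X\right) - 101 = -101 + 34 X + M X$)
$\left(8282 + w\right) + U{\left(-72,112 \right)} = \left(8282 + 9234\right) - 4357 = 17516 - 4357 = 13159$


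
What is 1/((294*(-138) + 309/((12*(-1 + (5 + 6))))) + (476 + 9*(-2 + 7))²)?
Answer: 40/9234863 ≈ 4.3314e-6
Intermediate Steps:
1/((294*(-138) + 309/((12*(-1 + (5 + 6))))) + (476 + 9*(-2 + 7))²) = 1/((-40572 + 309/((12*(-1 + 11)))) + (476 + 9*5)²) = 1/((-40572 + 309/((12*10))) + (476 + 45)²) = 1/((-40572 + 309/120) + 521²) = 1/((-40572 + 309*(1/120)) + 271441) = 1/((-40572 + 103/40) + 271441) = 1/(-1622777/40 + 271441) = 1/(9234863/40) = 40/9234863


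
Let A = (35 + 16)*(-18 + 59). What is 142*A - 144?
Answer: 296778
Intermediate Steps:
A = 2091 (A = 51*41 = 2091)
142*A - 144 = 142*2091 - 144 = 296922 - 144 = 296778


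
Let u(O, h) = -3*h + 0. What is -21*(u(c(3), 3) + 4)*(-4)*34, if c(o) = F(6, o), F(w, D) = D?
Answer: -14280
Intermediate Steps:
c(o) = o
u(O, h) = -3*h
-21*(u(c(3), 3) + 4)*(-4)*34 = -21*(-3*3 + 4)*(-4)*34 = -21*(-9 + 4)*(-4)*34 = -(-105)*(-4)*34 = -21*20*34 = -420*34 = -14280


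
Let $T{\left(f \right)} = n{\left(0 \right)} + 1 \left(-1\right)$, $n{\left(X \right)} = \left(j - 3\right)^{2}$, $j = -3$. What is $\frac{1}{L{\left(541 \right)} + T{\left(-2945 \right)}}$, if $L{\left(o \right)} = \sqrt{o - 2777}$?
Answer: $\frac{35}{3461} - \frac{2 i \sqrt{559}}{3461} \approx 0.010113 - 0.013663 i$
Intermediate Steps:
$n{\left(X \right)} = 36$ ($n{\left(X \right)} = \left(-3 - 3\right)^{2} = \left(-6\right)^{2} = 36$)
$T{\left(f \right)} = 35$ ($T{\left(f \right)} = 36 + 1 \left(-1\right) = 36 - 1 = 35$)
$L{\left(o \right)} = \sqrt{-2777 + o}$
$\frac{1}{L{\left(541 \right)} + T{\left(-2945 \right)}} = \frac{1}{\sqrt{-2777 + 541} + 35} = \frac{1}{\sqrt{-2236} + 35} = \frac{1}{2 i \sqrt{559} + 35} = \frac{1}{35 + 2 i \sqrt{559}}$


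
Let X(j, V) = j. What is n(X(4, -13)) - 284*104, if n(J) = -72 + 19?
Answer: -29589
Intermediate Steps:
n(J) = -53
n(X(4, -13)) - 284*104 = -53 - 284*104 = -53 - 1*29536 = -53 - 29536 = -29589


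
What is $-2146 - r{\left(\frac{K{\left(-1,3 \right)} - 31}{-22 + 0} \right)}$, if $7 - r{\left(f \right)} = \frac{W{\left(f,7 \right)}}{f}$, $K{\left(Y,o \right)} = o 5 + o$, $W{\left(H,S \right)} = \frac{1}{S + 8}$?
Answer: $- \frac{419813}{195} \approx -2152.9$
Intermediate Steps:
$W{\left(H,S \right)} = \frac{1}{8 + S}$
$K{\left(Y,o \right)} = 6 o$ ($K{\left(Y,o \right)} = 5 o + o = 6 o$)
$r{\left(f \right)} = 7 - \frac{1}{15 f}$ ($r{\left(f \right)} = 7 - \frac{1}{\left(8 + 7\right) f} = 7 - \frac{1}{15 f}$)
$-2146 - r{\left(\frac{K{\left(-1,3 \right)} - 31}{-22 + 0} \right)} = -2146 - \left(7 - \frac{1}{15 \frac{6 \cdot 3 - 31}{-22 + 0}}\right) = -2146 - \left(7 - \frac{1}{15 \frac{18 - 31}{-22}}\right) = -2146 - \left(7 - \frac{1}{15 \left(\left(-13\right) \left(- \frac{1}{22}\right)\right)}\right) = -2146 - \left(7 - \frac{1}{15 \cdot \frac{13}{22}}\right) = -2146 - \left(7 - \frac{22}{195}\right) = -2146 - \frac{1343}{195} = - \frac{419813}{195}$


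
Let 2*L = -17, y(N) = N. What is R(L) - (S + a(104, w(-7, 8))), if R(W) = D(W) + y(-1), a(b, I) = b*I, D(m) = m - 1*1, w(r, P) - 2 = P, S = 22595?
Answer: -47291/2 ≈ -23646.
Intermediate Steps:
w(r, P) = 2 + P
D(m) = -1 + m (D(m) = m - 1 = -1 + m)
L = -17/2 (L = (1/2)*(-17) = -17/2 ≈ -8.5000)
a(b, I) = I*b
R(W) = -2 + W (R(W) = (-1 + W) - 1 = -2 + W)
R(L) - (S + a(104, w(-7, 8))) = (-2 - 17/2) - (22595 + (2 + 8)*104) = -21/2 - (22595 + 10*104) = -21/2 - (22595 + 1040) = -21/2 - 1*23635 = -21/2 - 23635 = -47291/2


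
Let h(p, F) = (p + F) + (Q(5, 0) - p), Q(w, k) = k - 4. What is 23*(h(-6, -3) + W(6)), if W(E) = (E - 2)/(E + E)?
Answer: -460/3 ≈ -153.33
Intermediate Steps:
Q(w, k) = -4 + k
W(E) = (-2 + E)/(2*E) (W(E) = (-2 + E)/((2*E)) = (-2 + E)*(1/(2*E)) = (-2 + E)/(2*E))
h(p, F) = -4 + F (h(p, F) = (p + F) + ((-4 + 0) - p) = (F + p) + (-4 - p) = -4 + F)
23*(h(-6, -3) + W(6)) = 23*((-4 - 3) + (½)*(-2 + 6)/6) = 23*(-7 + (½)*(⅙)*4) = 23*(-7 + ⅓) = 23*(-20/3) = -460/3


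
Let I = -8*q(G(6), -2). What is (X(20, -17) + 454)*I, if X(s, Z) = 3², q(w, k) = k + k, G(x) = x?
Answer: 14816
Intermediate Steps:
q(w, k) = 2*k
I = 32 (I = -16*(-2) = -8*(-4) = 32)
X(s, Z) = 9
(X(20, -17) + 454)*I = (9 + 454)*32 = 463*32 = 14816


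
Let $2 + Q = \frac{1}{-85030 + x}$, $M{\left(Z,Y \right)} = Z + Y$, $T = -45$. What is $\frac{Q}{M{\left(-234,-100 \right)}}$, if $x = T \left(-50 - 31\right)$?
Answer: $\frac{162771}{27182590} \approx 0.0059881$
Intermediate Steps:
$x = 3645$ ($x = - 45 \left(-50 - 31\right) = \left(-45\right) \left(-81\right) = 3645$)
$M{\left(Z,Y \right)} = Y + Z$
$Q = - \frac{162771}{81385}$ ($Q = -2 + \frac{1}{-85030 + 3645} = -2 + \frac{1}{-81385} = -2 - \frac{1}{81385} = - \frac{162771}{81385} \approx -2.0$)
$\frac{Q}{M{\left(-234,-100 \right)}} = - \frac{162771}{81385 \left(-100 - 234\right)} = - \frac{162771}{81385 \left(-334\right)} = \left(- \frac{162771}{81385}\right) \left(- \frac{1}{334}\right) = \frac{162771}{27182590}$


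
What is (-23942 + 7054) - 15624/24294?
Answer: -68382116/4049 ≈ -16889.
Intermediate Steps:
(-23942 + 7054) - 15624/24294 = -16888 - 15624*1/24294 = -16888 - 2604/4049 = -68382116/4049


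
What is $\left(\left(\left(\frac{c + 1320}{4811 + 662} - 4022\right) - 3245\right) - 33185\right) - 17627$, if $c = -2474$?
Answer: $- \frac{317867521}{5473} \approx -58079.0$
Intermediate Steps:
$\left(\left(\left(\frac{c + 1320}{4811 + 662} - 4022\right) - 3245\right) - 33185\right) - 17627 = \left(\left(\left(\frac{-2474 + 1320}{4811 + 662} - 4022\right) - 3245\right) - 33185\right) - 17627 = \left(\left(\left(- \frac{1154}{5473} - 4022\right) - 3245\right) - 33185\right) - 17627 = \left(\left(- \frac{22013560}{5473} - 3245\right) - 33185\right) - 17627 = \left(- \frac{39773445}{5473} - 33185\right) - 17627 = - \frac{221394950}{5473} - 17627 = - \frac{317867521}{5473}$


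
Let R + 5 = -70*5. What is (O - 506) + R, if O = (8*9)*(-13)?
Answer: -1797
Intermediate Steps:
O = -936 (O = 72*(-13) = -936)
R = -355 (R = -5 - 70*5 = -5 - 350 = -355)
(O - 506) + R = (-936 - 506) - 355 = -1442 - 355 = -1797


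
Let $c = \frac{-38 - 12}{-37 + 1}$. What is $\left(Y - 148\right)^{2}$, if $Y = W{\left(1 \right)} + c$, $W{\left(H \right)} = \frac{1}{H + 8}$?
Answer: $\frac{85849}{4} \approx 21462.0$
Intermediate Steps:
$c = \frac{25}{18}$ ($c = - \frac{50}{-36} = \left(-50\right) \left(- \frac{1}{36}\right) = \frac{25}{18} \approx 1.3889$)
$W{\left(H \right)} = \frac{1}{8 + H}$
$Y = \frac{3}{2}$ ($Y = \frac{1}{8 + 1} + \frac{25}{18} = \frac{1}{9} + \frac{25}{18} = \frac{3}{2} \approx 1.5$)
$\left(Y - 148\right)^{2} = \left(\frac{3}{2} - 148\right)^{2} = \left(- \frac{293}{2}\right)^{2} = \frac{85849}{4}$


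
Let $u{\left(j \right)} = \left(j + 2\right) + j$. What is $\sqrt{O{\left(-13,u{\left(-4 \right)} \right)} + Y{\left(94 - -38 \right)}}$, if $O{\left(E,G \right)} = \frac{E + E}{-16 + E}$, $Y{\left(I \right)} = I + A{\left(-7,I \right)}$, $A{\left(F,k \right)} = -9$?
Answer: $\frac{\sqrt{104197}}{29} \approx 11.131$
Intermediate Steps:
$Y{\left(I \right)} = -9 + I$ ($Y{\left(I \right)} = I - 9 = -9 + I$)
$u{\left(j \right)} = 2 + 2 j$ ($u{\left(j \right)} = \left(2 + j\right) + j = 2 + 2 j$)
$O{\left(E,G \right)} = \frac{2 E}{-16 + E}$
$\sqrt{O{\left(-13,u{\left(-4 \right)} \right)} + Y{\left(94 - -38 \right)}} = \sqrt{2 \left(-13\right) \frac{1}{-16 - 13} + \left(-9 + \left(94 - -38\right)\right)} = \sqrt{2 \left(-13\right) \frac{1}{-29} + \left(-9 + \left(94 + 38\right)\right)} = \sqrt{2 \left(-13\right) \left(- \frac{1}{29}\right) + \left(-9 + 132\right)} = \sqrt{\frac{26}{29} + 123} = \sqrt{\frac{3593}{29}} = \frac{\sqrt{104197}}{29}$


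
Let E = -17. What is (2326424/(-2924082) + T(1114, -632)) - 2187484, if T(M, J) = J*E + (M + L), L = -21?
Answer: -3180886278739/1462041 ≈ -2.1756e+6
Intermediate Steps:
T(M, J) = -21 + M - 17*J (T(M, J) = J*(-17) + (M - 21) = -17*J + (-21 + M) = -21 + M - 17*J)
(2326424/(-2924082) + T(1114, -632)) - 2187484 = (2326424/(-2924082) + (-21 + 1114 - 17*(-632))) - 2187484 = (2326424*(-1/2924082) + (-21 + 1114 + 10744)) - 2187484 = (-1163212/1462041 + 11837) - 2187484 = 17305016105/1462041 - 2187484 = -3180886278739/1462041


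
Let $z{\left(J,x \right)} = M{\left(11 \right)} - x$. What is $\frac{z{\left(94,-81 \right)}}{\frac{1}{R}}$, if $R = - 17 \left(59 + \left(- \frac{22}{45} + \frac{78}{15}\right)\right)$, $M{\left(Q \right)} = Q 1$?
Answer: $- \frac{4483988}{45} \approx -99644.0$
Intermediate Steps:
$M{\left(Q \right)} = Q$
$z{\left(J,x \right)} = 11 - x$
$R = - \frac{48739}{45}$ ($R = - 17 \left(59 + \left(\left(-22\right) \frac{1}{45} + 78 \cdot \frac{1}{15}\right)\right) = - 17 \left(59 + \left(- \frac{22}{45} + \frac{26}{5}\right)\right) = - 17 \left(59 + \frac{212}{45}\right) = \left(-17\right) \frac{2867}{45} = - \frac{48739}{45} \approx -1083.1$)
$\frac{z{\left(94,-81 \right)}}{\frac{1}{R}} = \frac{11 - -81}{\frac{1}{- \frac{48739}{45}}} = \frac{11 + 81}{- \frac{45}{48739}} = 92 \left(- \frac{48739}{45}\right) = - \frac{4483988}{45}$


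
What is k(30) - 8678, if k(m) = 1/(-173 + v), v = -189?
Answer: -3141437/362 ≈ -8678.0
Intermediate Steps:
k(m) = -1/362 (k(m) = 1/(-173 - 189) = 1/(-362) = -1/362)
k(30) - 8678 = -1/362 - 8678 = -3141437/362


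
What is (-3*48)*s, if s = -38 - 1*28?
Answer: 9504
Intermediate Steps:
s = -66 (s = -38 - 28 = -66)
(-3*48)*s = -3*48*(-66) = -144*(-66) = 9504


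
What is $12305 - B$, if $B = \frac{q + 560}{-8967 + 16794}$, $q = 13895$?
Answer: $\frac{96296780}{7827} \approx 12303.0$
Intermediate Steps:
$B = \frac{14455}{7827}$ ($B = \frac{13895 + 560}{-8967 + 16794} = \frac{14455}{7827} \approx 1.8468$)
$12305 - B = 12305 - \frac{14455}{7827} = \frac{96296780}{7827}$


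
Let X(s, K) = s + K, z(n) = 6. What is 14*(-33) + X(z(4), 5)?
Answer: -451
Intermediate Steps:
X(s, K) = K + s
14*(-33) + X(z(4), 5) = 14*(-33) + (5 + 6) = -462 + 11 = -451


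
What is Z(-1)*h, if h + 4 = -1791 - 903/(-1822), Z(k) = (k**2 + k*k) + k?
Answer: -3269587/1822 ≈ -1794.5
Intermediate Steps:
Z(k) = k + 2*k**2 (Z(k) = (k**2 + k**2) + k = 2*k**2 + k = k + 2*k**2)
h = -3269587/1822 (h = -4 + (-1791 - 903/(-1822)) = -4 + (-1791 - 903*(-1)/1822) = -4 + (-1791 - 1*(-903/1822)) = -4 + (-1791 + 903/1822) = -4 - 3262299/1822 = -3269587/1822 ≈ -1794.5)
Z(-1)*h = -(1 + 2*(-1))*(-3269587/1822) = -(1 - 2)*(-3269587/1822) = -1*(-1)*(-3269587/1822) = 1*(-3269587/1822) = -3269587/1822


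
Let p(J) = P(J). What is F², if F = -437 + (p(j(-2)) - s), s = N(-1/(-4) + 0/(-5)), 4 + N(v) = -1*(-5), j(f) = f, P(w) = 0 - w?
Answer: 190096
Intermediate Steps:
P(w) = -w
p(J) = -J
N(v) = 1 (N(v) = -4 - 1*(-5) = -4 + 5 = 1)
s = 1
F = -436 (F = -437 + (-1*(-2) - 1*1) = -437 + (2 - 1) = -437 + 1 = -436)
F² = (-436)² = 190096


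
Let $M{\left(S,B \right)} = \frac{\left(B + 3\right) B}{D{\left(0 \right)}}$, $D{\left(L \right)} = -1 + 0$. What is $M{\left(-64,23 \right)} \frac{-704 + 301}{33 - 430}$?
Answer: $- \frac{240994}{397} \approx -607.04$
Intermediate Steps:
$D{\left(L \right)} = -1$
$M{\left(S,B \right)} = - B \left(3 + B\right)$ ($M{\left(S,B \right)} = \frac{\left(B + 3\right) B}{-1} = \left(3 + B\right) B \left(-1\right) = B \left(3 + B\right) \left(-1\right) = - B \left(3 + B\right)$)
$M{\left(-64,23 \right)} \frac{-704 + 301}{33 - 430} = \left(-1\right) 23 \left(3 + 23\right) \frac{-704 + 301}{33 - 430} = \left(-1\right) 23 \cdot 26 \left(- \frac{403}{-397}\right) = - 598 \left(\left(-403\right) \left(- \frac{1}{397}\right)\right) = \left(-598\right) \frac{403}{397} = - \frac{240994}{397}$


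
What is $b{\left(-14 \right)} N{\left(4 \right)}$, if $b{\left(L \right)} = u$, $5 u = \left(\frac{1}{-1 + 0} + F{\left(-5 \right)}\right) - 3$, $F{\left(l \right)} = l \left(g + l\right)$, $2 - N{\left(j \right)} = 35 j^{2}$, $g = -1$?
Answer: $- \frac{14508}{5} \approx -2901.6$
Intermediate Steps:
$N{\left(j \right)} = 2 - 35 j^{2}$
$F{\left(l \right)} = l \left(-1 + l\right)$
$u = \frac{26}{5}$ ($u = \frac{\left(\frac{1}{-1 + 0} - 5 \left(-1 - 5\right)\right) - 3}{5} = \frac{\left(\frac{1}{-1} - -30\right) - 3}{5} = \frac{\left(-1 + 30\right) - 3}{5} = \frac{29 - 3}{5} = \frac{1}{5} \cdot 26 = \frac{26}{5} \approx 5.2$)
$b{\left(L \right)} = \frac{26}{5}$
$b{\left(-14 \right)} N{\left(4 \right)} = \frac{26 \left(2 - 35 \cdot 4^{2}\right)}{5} = \frac{26 \left(2 - 560\right)}{5} = \frac{26}{5} \left(-558\right) = - \frac{14508}{5}$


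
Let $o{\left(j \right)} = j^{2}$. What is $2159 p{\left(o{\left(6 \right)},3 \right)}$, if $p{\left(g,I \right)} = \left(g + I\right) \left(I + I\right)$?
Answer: $505206$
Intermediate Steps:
$p{\left(g,I \right)} = 2 I \left(I + g\right)$ ($p{\left(g,I \right)} = \left(I + g\right) 2 I = 2 I \left(I + g\right)$)
$2159 p{\left(o{\left(6 \right)},3 \right)} = 2159 \cdot 2 \cdot 3 \left(3 + 6^{2}\right) = 2159 \cdot 2 \cdot 3 \left(3 + 36\right) = 2159 \cdot 2 \cdot 3 \cdot 39 = 2159 \cdot 234 = 505206$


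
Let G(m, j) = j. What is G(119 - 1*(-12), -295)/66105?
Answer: -59/13221 ≈ -0.0044626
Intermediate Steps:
G(119 - 1*(-12), -295)/66105 = -295/66105 = -295*1/66105 = -59/13221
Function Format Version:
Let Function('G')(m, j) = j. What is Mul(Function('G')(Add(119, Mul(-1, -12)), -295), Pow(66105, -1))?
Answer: Rational(-59, 13221) ≈ -0.0044626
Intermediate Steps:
Mul(Function('G')(Add(119, Mul(-1, -12)), -295), Pow(66105, -1)) = Mul(-295, Pow(66105, -1)) = Mul(-295, Rational(1, 66105)) = Rational(-59, 13221)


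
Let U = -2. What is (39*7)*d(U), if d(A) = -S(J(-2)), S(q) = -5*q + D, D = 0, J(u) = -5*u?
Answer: 13650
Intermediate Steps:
S(q) = -5*q (S(q) = -5*q + 0 = -5*q)
d(A) = 50 (d(A) = -(-5)*(-5*(-2)) = -(-5)*10 = -1*(-50) = 50)
(39*7)*d(U) = (39*7)*50 = 273*50 = 13650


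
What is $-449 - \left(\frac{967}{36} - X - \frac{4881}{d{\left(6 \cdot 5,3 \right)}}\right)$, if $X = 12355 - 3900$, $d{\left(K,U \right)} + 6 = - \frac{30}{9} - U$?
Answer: $\frac{10101065}{1332} \approx 7583.4$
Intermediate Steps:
$d{\left(K,U \right)} = - \frac{28}{3} - U$ ($d{\left(K,U \right)} = -6 - \left(\frac{10}{3} + U\right) = - \frac{28}{3} - U$)
$X = 8455$
$-449 - \left(\frac{967}{36} - X - \frac{4881}{d{\left(6 \cdot 5,3 \right)}}\right) = -449 - \left(-8455 + \frac{967}{36} - \frac{4881}{- \frac{28}{3} - 3}\right) = -449 - \left(-8455 + \frac{967}{36} + \frac{14643}{37}\right) = -449 + \left(8455 - \left(\frac{967}{36} + \frac{14643}{37}\right)\right) = -449 + \left(8455 - \frac{562927}{1332}\right) = -449 + \frac{10699133}{1332} = \frac{10101065}{1332}$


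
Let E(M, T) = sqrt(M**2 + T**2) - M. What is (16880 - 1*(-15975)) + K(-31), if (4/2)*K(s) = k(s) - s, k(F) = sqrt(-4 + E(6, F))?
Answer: 65741/2 + sqrt(-10 + sqrt(997))/2 ≈ 32873.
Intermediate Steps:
k(F) = sqrt(-10 + sqrt(36 + F**2)) (k(F) = sqrt(-4 + (sqrt(6**2 + F**2) - 1*6)) = sqrt(-4 + (sqrt(36 + F**2) - 6)) = sqrt(-4 + (-6 + sqrt(36 + F**2))) = sqrt(-10 + sqrt(36 + F**2)))
K(s) = sqrt(-10 + sqrt(36 + s**2))/2 - s/2 (K(s) = (sqrt(-10 + sqrt(36 + s**2)) - s)/2 = sqrt(-10 + sqrt(36 + s**2))/2 - s/2)
(16880 - 1*(-15975)) + K(-31) = (16880 - 1*(-15975)) + (sqrt(-10 + sqrt(36 + (-31)**2))/2 - 1/2*(-31)) = (16880 + 15975) + (sqrt(-10 + sqrt(36 + 961))/2 + 31/2) = 32855 + (sqrt(-10 + sqrt(997))/2 + 31/2) = 32855 + (31/2 + sqrt(-10 + sqrt(997))/2) = 65741/2 + sqrt(-10 + sqrt(997))/2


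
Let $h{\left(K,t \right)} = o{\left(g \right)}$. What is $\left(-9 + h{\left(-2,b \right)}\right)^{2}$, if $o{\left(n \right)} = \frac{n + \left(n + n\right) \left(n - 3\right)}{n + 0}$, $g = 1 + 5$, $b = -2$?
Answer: $4$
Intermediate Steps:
$g = 6$
$o{\left(n \right)} = \frac{n + 2 n \left(-3 + n\right)}{n}$
$h{\left(K,t \right)} = 7$ ($h{\left(K,t \right)} = -5 + 2 \cdot 6 = -5 + 12 = 7$)
$\left(-9 + h{\left(-2,b \right)}\right)^{2} = \left(-9 + 7\right)^{2} = \left(-2\right)^{2} = 4$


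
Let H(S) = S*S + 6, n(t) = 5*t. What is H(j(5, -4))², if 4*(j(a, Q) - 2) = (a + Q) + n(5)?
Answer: 97969/16 ≈ 6123.1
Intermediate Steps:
j(a, Q) = 33/4 + Q/4 + a/4 (j(a, Q) = 2 + ((a + Q) + 5*5)/4 = 2 + ((Q + a) + 25)/4 = 2 + (25 + Q + a)/4 = 2 + (25/4 + Q/4 + a/4) = 33/4 + Q/4 + a/4)
H(S) = 6 + S² (H(S) = S² + 6 = 6 + S²)
H(j(5, -4))² = (6 + (33/4 + (¼)*(-4) + (¼)*5)²)² = (6 + (33/4 - 1 + 5/4)²)² = (6 + (17/2)²)² = (6 + 289/4)² = (313/4)² = 97969/16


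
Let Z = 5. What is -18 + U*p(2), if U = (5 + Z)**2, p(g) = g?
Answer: 182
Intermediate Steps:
U = 100 (U = (5 + 5)**2 = 10**2 = 100)
-18 + U*p(2) = -18 + 100*2 = -18 + 200 = 182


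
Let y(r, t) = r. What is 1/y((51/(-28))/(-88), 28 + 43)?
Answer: 2464/51 ≈ 48.314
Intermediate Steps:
1/y((51/(-28))/(-88), 28 + 43) = 1/((51/(-28))/(-88)) = 1/((51*(-1/28))*(-1/88)) = 1/(-51/28*(-1/88)) = 1/(51/2464) = 2464/51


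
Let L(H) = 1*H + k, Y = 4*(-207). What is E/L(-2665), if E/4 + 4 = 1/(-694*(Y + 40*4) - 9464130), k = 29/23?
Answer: 828049519/137856740277 ≈ 0.0060066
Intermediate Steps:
k = 29/23 (k = 29*(1/23) = 29/23 ≈ 1.2609)
Y = -828
L(H) = 29/23 + H (L(H) = 1*H + 29/23 = H + 29/23 = 29/23 + H)
E = -72004306/4500269 (E = -16 + 4/(-694*(-828 + 40*4) - 9464130) = -16 + 4/(-694*(-828 + 160) - 9464130) = -16 + 4/(-694*(-668) - 9464130) = -16 + 4/(463592 - 9464130) = -16 + 4/(-9000538) = -16 + 4*(-1/9000538) = -16 - 2/4500269 = -72004306/4500269 ≈ -16.000)
E/L(-2665) = -72004306/(4500269*(29/23 - 2665)) = -72004306/(4500269*(-61266/23)) = -72004306/4500269*(-23/61266) = 828049519/137856740277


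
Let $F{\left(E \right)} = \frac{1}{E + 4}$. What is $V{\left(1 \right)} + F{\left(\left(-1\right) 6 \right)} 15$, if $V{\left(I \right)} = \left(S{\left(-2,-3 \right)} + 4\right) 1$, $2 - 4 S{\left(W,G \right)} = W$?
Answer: $- \frac{5}{2} \approx -2.5$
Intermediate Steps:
$S{\left(W,G \right)} = \frac{1}{2} - \frac{W}{4}$
$F{\left(E \right)} = \frac{1}{4 + E}$
$V{\left(I \right)} = 5$ ($V{\left(I \right)} = \left(\left(\frac{1}{2} - - \frac{1}{2}\right) + 4\right) 1 = \left(\left(\frac{1}{2} + \frac{1}{2}\right) + 4\right) 1 = \left(1 + 4\right) 1 = 5 \cdot 1 = 5$)
$V{\left(1 \right)} + F{\left(\left(-1\right) 6 \right)} 15 = 5 + \frac{1}{4 - 6} \cdot 15 = 5 + \frac{1}{-2} \cdot 15 = 5 - \frac{15}{2} = - \frac{5}{2}$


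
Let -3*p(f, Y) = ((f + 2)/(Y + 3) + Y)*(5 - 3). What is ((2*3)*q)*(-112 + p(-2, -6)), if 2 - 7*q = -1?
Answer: -1944/7 ≈ -277.71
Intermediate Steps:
q = 3/7 (q = 2/7 - ⅐*(-1) = 2/7 + ⅐ = 3/7 ≈ 0.42857)
p(f, Y) = -2*Y/3 - 2*(2 + f)/(3*(3 + Y)) (p(f, Y) = -((f + 2)/(Y + 3) + Y)*(5 - 3)/3 = -((2 + f)/(3 + Y) + Y)*2/3 = -(Y + (2 + f)/(3 + Y))*2/3 = -(2*Y + 2*(2 + f)/(3 + Y))/3 = -2*Y/3 - 2*(2 + f)/(3*(3 + Y)))
((2*3)*q)*(-112 + p(-2, -6)) = ((2*3)*(3/7))*(-112 + 2*(-2 - 1*(-2) - 1*(-6)² - 3*(-6))/(3*(3 - 6))) = (6*(3/7))*(-112 + (⅔)*(-2 + 2 - 1*36 + 18)/(-3)) = 18*(-112 + (⅔)*(-⅓)*(-2 + 2 - 36 + 18))/7 = 18*(-112 + (⅔)*(-⅓)*(-18))/7 = 18*(-112 + 4)/7 = (18/7)*(-108) = -1944/7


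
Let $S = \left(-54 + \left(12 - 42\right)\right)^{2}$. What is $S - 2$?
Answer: $7054$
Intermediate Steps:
$S = 7056$ ($S = \left(-54 - 30\right)^{2} = \left(-84\right)^{2} = 7056$)
$S - 2 = 7056 - 2 = 7054$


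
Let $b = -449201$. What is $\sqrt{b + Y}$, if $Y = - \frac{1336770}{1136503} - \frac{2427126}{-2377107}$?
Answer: $\frac{7 i \sqrt{826034906933845693144448997}}{300176581869} \approx 670.22 i$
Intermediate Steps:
$Y = - \frac{139736448004}{900529745607}$ ($Y = \left(-1336770\right) \frac{1}{1136503} - - \frac{809042}{792369} = - \frac{1336770}{1136503} + \frac{809042}{792369} = - \frac{139736448004}{900529745607} \approx -0.15517$)
$\sqrt{b + Y} = \sqrt{-449201 - \frac{139736448004}{900529745607}} = \sqrt{- \frac{404519001992858011}{900529745607}} = \frac{7 i \sqrt{826034906933845693144448997}}{300176581869}$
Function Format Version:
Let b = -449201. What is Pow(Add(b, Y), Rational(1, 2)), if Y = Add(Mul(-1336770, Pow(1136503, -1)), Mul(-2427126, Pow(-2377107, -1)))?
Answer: Mul(Rational(7, 300176581869), I, Pow(826034906933845693144448997, Rational(1, 2))) ≈ Mul(670.22, I)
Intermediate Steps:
Y = Rational(-139736448004, 900529745607) (Y = Add(Mul(-1336770, Rational(1, 1136503)), Mul(-2427126, Rational(-1, 2377107))) = Add(Rational(-1336770, 1136503), Rational(809042, 792369)) = Rational(-139736448004, 900529745607) ≈ -0.15517)
Pow(Add(b, Y), Rational(1, 2)) = Pow(Add(-449201, Rational(-139736448004, 900529745607)), Rational(1, 2)) = Pow(Rational(-404519001992858011, 900529745607), Rational(1, 2)) = Mul(Rational(7, 300176581869), I, Pow(826034906933845693144448997, Rational(1, 2)))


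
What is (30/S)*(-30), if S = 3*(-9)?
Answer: 100/3 ≈ 33.333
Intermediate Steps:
S = -27
(30/S)*(-30) = (30/(-27))*(-30) = (30*(-1/27))*(-30) = -10/9*(-30) = 100/3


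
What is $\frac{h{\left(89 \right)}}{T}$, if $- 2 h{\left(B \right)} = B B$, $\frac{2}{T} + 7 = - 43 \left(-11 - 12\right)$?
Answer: $- \frac{3889211}{2} \approx -1.9446 \cdot 10^{6}$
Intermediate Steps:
$T = \frac{1}{491}$ ($T = \frac{2}{-7 - 43 \left(-11 - 12\right)} = \frac{2}{-7 - -989} = \frac{2}{-7 + 989} = \frac{2}{982} = 2 \cdot \frac{1}{982} = \frac{1}{491} \approx 0.0020367$)
$h{\left(B \right)} = - \frac{B^{2}}{2}$ ($h{\left(B \right)} = - \frac{B B}{2} = - \frac{B^{2}}{2}$)
$\frac{h{\left(89 \right)}}{T} = - \frac{89^{2}}{2} \frac{1}{\frac{1}{491}} = \left(- \frac{1}{2}\right) 7921 \cdot 491 = \left(- \frac{7921}{2}\right) 491 = - \frac{3889211}{2}$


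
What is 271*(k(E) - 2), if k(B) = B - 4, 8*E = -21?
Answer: -18699/8 ≈ -2337.4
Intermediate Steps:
E = -21/8 (E = (1/8)*(-21) = -21/8 ≈ -2.6250)
k(B) = -4 + B
271*(k(E) - 2) = 271*((-4 - 21/8) - 2) = 271*(-53/8 - 2) = 271*(-69/8) = -18699/8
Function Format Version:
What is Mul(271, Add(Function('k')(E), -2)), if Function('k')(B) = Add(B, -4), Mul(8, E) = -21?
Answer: Rational(-18699, 8) ≈ -2337.4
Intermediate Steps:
E = Rational(-21, 8) (E = Mul(Rational(1, 8), -21) = Rational(-21, 8) ≈ -2.6250)
Function('k')(B) = Add(-4, B)
Mul(271, Add(Function('k')(E), -2)) = Mul(271, Add(Add(-4, Rational(-21, 8)), -2)) = Mul(271, Add(Rational(-53, 8), -2)) = Mul(271, Rational(-69, 8)) = Rational(-18699, 8)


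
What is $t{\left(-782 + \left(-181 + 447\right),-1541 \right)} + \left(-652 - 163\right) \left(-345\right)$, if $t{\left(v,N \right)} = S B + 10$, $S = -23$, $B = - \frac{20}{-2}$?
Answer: $280955$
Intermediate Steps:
$B = 10$ ($B = \left(-20\right) \left(- \frac{1}{2}\right) = 10$)
$t{\left(v,N \right)} = -220$ ($t{\left(v,N \right)} = \left(-23\right) 10 + 10 = -230 + 10 = -220$)
$t{\left(-782 + \left(-181 + 447\right),-1541 \right)} + \left(-652 - 163\right) \left(-345\right) = -220 + \left(-652 - 163\right) \left(-345\right) = -220 - -281175 = -220 + 281175 = 280955$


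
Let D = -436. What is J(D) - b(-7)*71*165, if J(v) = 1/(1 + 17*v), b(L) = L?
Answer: 607739054/7411 ≈ 82005.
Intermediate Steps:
J(D) - b(-7)*71*165 = 1/(1 + 17*(-436)) - (-7*71)*165 = 1/(1 - 7412) - (-497)*165 = 1/(-7411) - 1*(-82005) = -1/7411 + 82005 = 607739054/7411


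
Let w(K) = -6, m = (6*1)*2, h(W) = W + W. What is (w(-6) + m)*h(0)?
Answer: 0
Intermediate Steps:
h(W) = 2*W
m = 12 (m = 6*2 = 12)
(w(-6) + m)*h(0) = (-6 + 12)*(2*0) = 6*0 = 0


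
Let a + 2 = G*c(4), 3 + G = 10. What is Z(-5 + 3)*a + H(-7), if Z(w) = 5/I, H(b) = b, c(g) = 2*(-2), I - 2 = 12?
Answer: -124/7 ≈ -17.714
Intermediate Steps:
I = 14 (I = 2 + 12 = 14)
G = 7 (G = -3 + 10 = 7)
c(g) = -4
Z(w) = 5/14
a = -30 (a = -2 + 7*(-4) = -2 - 28 = -30)
Z(-5 + 3)*a + H(-7) = (5/14)*(-30) - 7 = -75/7 - 7 = -124/7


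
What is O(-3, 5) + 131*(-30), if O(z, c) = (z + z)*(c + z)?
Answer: -3942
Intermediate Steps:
O(z, c) = 2*z*(c + z) (O(z, c) = (2*z)*(c + z) = 2*z*(c + z))
O(-3, 5) + 131*(-30) = 2*(-3)*(5 - 3) + 131*(-30) = 2*(-3)*2 - 3930 = -12 - 3930 = -3942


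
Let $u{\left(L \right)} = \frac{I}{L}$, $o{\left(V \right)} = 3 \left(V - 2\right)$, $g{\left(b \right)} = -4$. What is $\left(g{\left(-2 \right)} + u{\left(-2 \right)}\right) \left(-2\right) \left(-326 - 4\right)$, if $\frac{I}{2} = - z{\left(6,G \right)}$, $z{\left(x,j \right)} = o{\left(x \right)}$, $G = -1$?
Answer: $5280$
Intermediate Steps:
$o{\left(V \right)} = -6 + 3 V$ ($o{\left(V \right)} = 3 \left(-2 + V\right) = -6 + 3 V$)
$z{\left(x,j \right)} = -6 + 3 x$
$I = -24$ ($I = 2 \left(- (-6 + 3 \cdot 6)\right) = 2 \left(- (-6 + 18)\right) = 2 \left(\left(-1\right) 12\right) = 2 \left(-12\right) = -24$)
$u{\left(L \right)} = - \frac{24}{L}$
$\left(g{\left(-2 \right)} + u{\left(-2 \right)}\right) \left(-2\right) \left(-326 - 4\right) = \left(-4 - \frac{24}{-2}\right) \left(-2\right) \left(-326 - 4\right) = \left(-4 - -12\right) \left(-2\right) \left(-326 - 4\right) = \left(-4 + 12\right) \left(-2\right) \left(-330\right) = 8 \left(-2\right) \left(-330\right) = \left(-16\right) \left(-330\right) = 5280$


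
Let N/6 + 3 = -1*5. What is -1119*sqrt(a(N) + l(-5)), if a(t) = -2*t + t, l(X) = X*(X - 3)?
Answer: -2238*sqrt(22) ≈ -10497.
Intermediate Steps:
N = -48 (N = -18 + 6*(-1*5) = -18 + 6*(-5) = -18 - 30 = -48)
l(X) = X*(-3 + X)
a(t) = -t
-1119*sqrt(a(N) + l(-5)) = -1119*sqrt(-1*(-48) - 5*(-3 - 5)) = -1119*sqrt(48 - 5*(-8)) = -1119*sqrt(48 + 40) = -2238*sqrt(22)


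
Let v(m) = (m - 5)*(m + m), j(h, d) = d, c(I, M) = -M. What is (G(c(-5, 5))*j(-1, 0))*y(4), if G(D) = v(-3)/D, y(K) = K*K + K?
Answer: 0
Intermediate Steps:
y(K) = K + K² (y(K) = K² + K = K + K²)
v(m) = 2*m*(-5 + m) (v(m) = (-5 + m)*(2*m) = 2*m*(-5 + m))
G(D) = 48/D (G(D) = (2*(-3)*(-5 - 3))/D = (2*(-3)*(-8))/D = 48/D)
(G(c(-5, 5))*j(-1, 0))*y(4) = ((48/((-1*5)))*0)*(4*(1 + 4)) = ((48/(-5))*0)*(4*5) = ((48*(-⅕))*0)*20 = -48/5*0*20 = 0*20 = 0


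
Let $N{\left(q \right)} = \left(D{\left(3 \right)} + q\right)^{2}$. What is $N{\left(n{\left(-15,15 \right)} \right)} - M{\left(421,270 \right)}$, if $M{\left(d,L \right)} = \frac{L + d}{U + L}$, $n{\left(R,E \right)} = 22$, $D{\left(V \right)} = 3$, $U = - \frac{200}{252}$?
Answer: $\frac{10556467}{16960} \approx 622.43$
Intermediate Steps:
$U = - \frac{50}{63}$ ($U = \left(-200\right) \frac{1}{252} = - \frac{50}{63} \approx -0.79365$)
$M{\left(d,L \right)} = \frac{L + d}{- \frac{50}{63} + L}$
$N{\left(q \right)} = \left(3 + q\right)^{2}$
$N{\left(n{\left(-15,15 \right)} \right)} - M{\left(421,270 \right)} = \left(3 + 22\right)^{2} - \frac{63 \left(270 + 421\right)}{-50 + 63 \cdot 270} = 25^{2} - 63 \frac{1}{-50 + 17010} \cdot 691 = 625 - 63 \cdot \frac{1}{16960} \cdot 691 = 625 - \frac{43533}{16960} = \frac{10556467}{16960}$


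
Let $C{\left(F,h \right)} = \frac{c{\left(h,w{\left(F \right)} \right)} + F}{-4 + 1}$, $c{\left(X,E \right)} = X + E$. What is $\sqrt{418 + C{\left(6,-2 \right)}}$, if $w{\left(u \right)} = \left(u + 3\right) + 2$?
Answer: $\sqrt{413} \approx 20.322$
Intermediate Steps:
$w{\left(u \right)} = 5 + u$ ($w{\left(u \right)} = \left(3 + u\right) + 2 = 5 + u$)
$c{\left(X,E \right)} = E + X$
$C{\left(F,h \right)} = - \frac{5}{3} - \frac{2 F}{3} - \frac{h}{3}$ ($C{\left(F,h \right)} = \frac{\left(\left(5 + F\right) + h\right) + F}{-4 + 1} = \frac{\left(5 + F + h\right) + F}{-3} = \left(5 + h + 2 F\right) \left(- \frac{1}{3}\right) = - \frac{5}{3} - \frac{2 F}{3} - \frac{h}{3}$)
$\sqrt{418 + C{\left(6,-2 \right)}} = \sqrt{418 - 5} = \sqrt{413}$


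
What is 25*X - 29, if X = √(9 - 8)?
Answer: -4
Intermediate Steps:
X = 1 (X = √1 = 1)
25*X - 29 = 25*1 - 29 = 25 - 29 = -4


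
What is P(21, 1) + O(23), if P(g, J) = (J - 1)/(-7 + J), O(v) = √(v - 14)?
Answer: 3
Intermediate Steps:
O(v) = √(-14 + v)
P(g, J) = (-1 + J)/(-7 + J)
P(21, 1) + O(23) = (-1 + 1)/(-7 + 1) + √(-14 + 23) = 0/(-6) + √9 = -⅙*0 + 3 = 0 + 3 = 3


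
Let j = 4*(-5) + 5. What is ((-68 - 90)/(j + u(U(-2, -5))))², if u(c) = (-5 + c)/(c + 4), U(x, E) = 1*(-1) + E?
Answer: 99856/361 ≈ 276.61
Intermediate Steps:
j = -15 (j = -20 + 5 = -15)
U(x, E) = -1 + E
u(c) = (-5 + c)/(4 + c)
((-68 - 90)/(j + u(U(-2, -5))))² = ((-68 - 90)/(-15 + (-5 + (-1 - 5))/(4 + (-1 - 5))))² = (-158/(-15 + (-5 - 6)/(4 - 6)))² = (-158/(-15 - 11/(-2)))² = (-158/(-15 - ½*(-11)))² = (-158/(-15 + 11/2))² = (-158/(-19/2))² = (-158*(-2/19))² = (316/19)² = 99856/361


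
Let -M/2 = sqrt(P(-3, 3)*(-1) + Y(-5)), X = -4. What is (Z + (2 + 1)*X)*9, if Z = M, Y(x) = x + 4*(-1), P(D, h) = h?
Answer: -108 - 36*I*sqrt(3) ≈ -108.0 - 62.354*I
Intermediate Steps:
Y(x) = -4 + x (Y(x) = x - 4 = -4 + x)
M = -4*I*sqrt(3) (M = -2*sqrt(3*(-1) + (-4 - 5)) = -2*sqrt(-3 - 9) = -4*I*sqrt(3) ≈ -6.9282*I)
Z = -4*I*sqrt(3) ≈ -6.9282*I
(Z + (2 + 1)*X)*9 = (-4*I*sqrt(3) + (2 + 1)*(-4))*9 = (-4*I*sqrt(3) + 3*(-4))*9 = (-4*I*sqrt(3) - 12)*9 = (-12 - 4*I*sqrt(3))*9 = -108 - 36*I*sqrt(3)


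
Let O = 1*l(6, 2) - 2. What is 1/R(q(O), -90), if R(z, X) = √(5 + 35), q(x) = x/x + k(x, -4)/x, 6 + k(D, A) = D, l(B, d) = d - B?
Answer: √10/20 ≈ 0.15811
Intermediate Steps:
O = -6 (O = 1*(2 - 1*6) - 2 = 1*(2 - 6) - 2 = 1*(-4) - 2 = -4 - 2 = -6)
k(D, A) = -6 + D
q(x) = 1 + (-6 + x)/x (q(x) = x/x + (-6 + x)/x = 1 + (-6 + x)/x)
R(z, X) = 2*√10 (R(z, X) = √40 = 2*√10)
1/R(q(O), -90) = 1/(2*√10) = √10/20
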